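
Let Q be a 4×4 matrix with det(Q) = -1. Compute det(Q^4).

det(Q^4) = (det Q)^4 = (-1)^4 = 1

The determinant is 1.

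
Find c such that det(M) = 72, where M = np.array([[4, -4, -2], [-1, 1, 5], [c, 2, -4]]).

c = -6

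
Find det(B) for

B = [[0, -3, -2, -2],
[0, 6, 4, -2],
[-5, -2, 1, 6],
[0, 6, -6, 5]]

Expand along column 1 (it has 3 zeros):
  + (-5) · M_31   where M_31 = det([-3 -2 -2; 6 4 -2; 6 -6 5]) = 180
det = (+1)·(-5)·(180) = -900

-900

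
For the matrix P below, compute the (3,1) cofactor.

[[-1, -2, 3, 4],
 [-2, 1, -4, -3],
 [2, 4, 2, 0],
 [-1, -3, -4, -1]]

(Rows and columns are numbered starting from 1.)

-18

Delete row 3 and column 1; the remaining 3×3 submatrix is [-2 3 4; 1 -4 -3; -3 -4 -1].
Its determinant is -18.
The cofactor carries sign (−1)^(3+1) = +1, so C_{3,1} = +(-18) = -18.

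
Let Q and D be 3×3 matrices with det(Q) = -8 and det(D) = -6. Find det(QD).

det(QD) = 48

det(QD) = det(Q)·det(D) = (-8)·(-6) = 48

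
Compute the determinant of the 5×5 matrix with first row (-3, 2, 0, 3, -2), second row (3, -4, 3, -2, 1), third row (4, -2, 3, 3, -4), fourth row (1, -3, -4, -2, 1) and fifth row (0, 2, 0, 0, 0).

Expand along row 5 (it has 4 zeros):
  − (2) · M_52   where M_52 = det([-3 0 3 -2; 3 3 -2 1; 4 3 3 -4; 1 -4 -2 1]) = 37
det = (-1)·(2)·(37) = -74

The determinant is -74.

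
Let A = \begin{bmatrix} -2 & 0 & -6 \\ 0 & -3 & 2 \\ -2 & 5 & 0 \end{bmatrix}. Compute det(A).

The determinant is 56.

Expand along row 1:
  + (-2) · |-3 2; 5 0| = (-2)·(0 − 10) = 20
  + (-6) · |0 -3; -2 5| = (-6)·(0 − 6) = 36
Sum: (20) + (36) = 56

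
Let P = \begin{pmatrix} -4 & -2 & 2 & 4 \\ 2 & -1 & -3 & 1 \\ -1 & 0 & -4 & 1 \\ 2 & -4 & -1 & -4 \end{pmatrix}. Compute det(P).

Expand along row 3 (it has 1 zero):
  + (-1) · M_31   where M_31 = det([-2 2 4; -1 -3 1; -4 -1 -4]) = -86
  + (-4) · M_33   where M_33 = det([-4 -2 4; 2 -1 1; 2 -4 -4]) = -76
  − (1) · M_34   where M_34 = det([-4 -2 2; 2 -1 -3; 2 -4 -1]) = 40
det = (+1)·(-1)·(-86) + (+1)·(-4)·(-76) + (-1)·(1)·(40) = 350

det(P) = 350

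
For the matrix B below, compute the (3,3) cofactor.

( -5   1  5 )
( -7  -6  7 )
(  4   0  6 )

37

Delete row 3 and column 3; the remaining 2×2 submatrix is [-5 1; -7 -6].
Its determinant is (-5)·(-6) − 1·(-7) = 37.
The cofactor carries sign (−1)^(3+3) = +1, so C_{3,3} = +(37) = 37.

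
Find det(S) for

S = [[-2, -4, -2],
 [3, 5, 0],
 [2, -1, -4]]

Expand along column 3:
  + (-2) · |3 5; 2 -1| = (-2)·(-3 − 10) = 26
  + (-4) · |-2 -4; 3 5| = (-4)·(-10 − (-12)) = -8
Sum: (26) + (-8) = 18

|S| = 18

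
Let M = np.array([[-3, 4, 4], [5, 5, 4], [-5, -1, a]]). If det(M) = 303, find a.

a = -9

Expanding along the column containing a, det(M) is linear in a: det(M) = (-35)·a + (-12).
Set (-35)·a + (-12) = 303  ⇒  (-35)·a = 315  ⇒  a = -9.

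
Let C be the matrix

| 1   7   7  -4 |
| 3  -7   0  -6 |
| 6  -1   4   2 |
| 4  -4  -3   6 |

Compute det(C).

Expand along row 2 (it has 1 zero):
  − (3) · M_21   where M_21 = det([7 7 -4; -1 4 2; -4 -3 6]) = 120
  + (-7) · M_22   where M_22 = det([1 7 -4; 6 4 2; 4 -3 6]) = -30
  + (-6) · M_24   where M_24 = det([1 7 7; 6 -1 4; 4 -4 -3]) = 117
det = (-1)·(3)·(120) + (+1)·(-7)·(-30) + (+1)·(-6)·(117) = -852

-852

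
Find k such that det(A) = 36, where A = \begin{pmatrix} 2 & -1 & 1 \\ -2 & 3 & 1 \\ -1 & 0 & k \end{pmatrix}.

k = 8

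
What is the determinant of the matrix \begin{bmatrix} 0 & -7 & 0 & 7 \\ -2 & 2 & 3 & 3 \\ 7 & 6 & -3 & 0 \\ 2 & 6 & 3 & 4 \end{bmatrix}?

Expand along row 1 (it has 2 zeros):
  − (-7) · M_12   where M_12 = det([-2 3 3; 7 -3 0; 2 3 4]) = 21
  − (7) · M_14   where M_14 = det([-2 2 3; 7 6 -3; 2 6 3]) = -36
det = (-1)·(-7)·(21) + (-1)·(7)·(-36) = 399

399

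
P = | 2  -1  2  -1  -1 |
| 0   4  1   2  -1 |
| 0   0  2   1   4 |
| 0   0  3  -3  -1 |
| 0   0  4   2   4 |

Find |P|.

P is block upper-triangular with a 2×2 block and a 3×3 block on the diagonal, so its determinant equals the product of the determinants of the diagonal blocks.
det of the 2×2 block = 8
det of the 3×3 block = 36
det = (8)·(36) = 288

|P| = 288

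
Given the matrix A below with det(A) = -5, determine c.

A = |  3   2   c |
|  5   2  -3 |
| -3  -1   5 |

6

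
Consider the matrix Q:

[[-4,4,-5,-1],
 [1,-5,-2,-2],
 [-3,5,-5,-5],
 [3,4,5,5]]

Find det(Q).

det(Q) = -396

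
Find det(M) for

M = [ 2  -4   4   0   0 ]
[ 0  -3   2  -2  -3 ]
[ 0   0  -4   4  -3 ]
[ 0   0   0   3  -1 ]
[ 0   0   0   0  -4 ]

M is upper triangular, so det(M) is the product of the diagonal entries:
det = (2) · (-3) · (-4) · (3) · (-4) = -288

|M| = -288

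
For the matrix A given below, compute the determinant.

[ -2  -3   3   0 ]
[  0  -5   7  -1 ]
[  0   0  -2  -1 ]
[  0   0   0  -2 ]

A is upper triangular, so det(A) is the product of the diagonal entries:
det = (-2) · (-5) · (-2) · (-2) = 40

|A| = 40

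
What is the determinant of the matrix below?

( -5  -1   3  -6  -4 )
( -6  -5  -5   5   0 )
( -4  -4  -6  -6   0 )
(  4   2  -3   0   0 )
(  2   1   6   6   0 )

Expand along column 5 (it has 4 zeros):
  + (-4) · M_15   where M_15 = det([-6 -5 -5 5; -4 -4 -6 -6; 4 2 -3 0; 2 1 6 6]) = -684
det = (+1)·(-4)·(-684) = 2736

2736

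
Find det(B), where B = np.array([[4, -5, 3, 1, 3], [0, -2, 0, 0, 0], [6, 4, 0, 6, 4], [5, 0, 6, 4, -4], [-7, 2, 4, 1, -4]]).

Expand along row 2 (it has 4 zeros):
  + (-2) · M_22   where M_22 = det([4 3 1 3; 6 0 6 4; 5 6 4 -4; -7 4 1 -4]) = -1748
det = (+1)·(-2)·(-1748) = 3496

det(B) = 3496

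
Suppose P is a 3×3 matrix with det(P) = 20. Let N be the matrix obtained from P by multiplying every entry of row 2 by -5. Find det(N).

Scaling one row by -5 multiplies the determinant by -5.
det(N) = (-5)·(20) = -100

|N| = -100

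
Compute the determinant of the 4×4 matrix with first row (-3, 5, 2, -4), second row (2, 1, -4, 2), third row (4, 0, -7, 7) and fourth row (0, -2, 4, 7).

117

Expand along row 3 (it has 1 zero):
  + (4) · M_31   where M_31 = det([5 2 -4; 1 -4 2; -2 4 7]) = -186
  + (-7) · M_33   where M_33 = det([-3 5 -4; 2 1 2; 0 -2 7]) = -87
  − (7) · M_34   where M_34 = det([-3 5 2; 2 1 -4; 0 -2 4]) = -36
det = (+1)·(4)·(-186) + (+1)·(-7)·(-87) + (-1)·(7)·(-36) = 117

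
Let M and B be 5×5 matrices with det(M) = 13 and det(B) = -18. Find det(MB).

The determinant is -234.

det(MB) = det(M)·det(B) = (13)·(-18) = -234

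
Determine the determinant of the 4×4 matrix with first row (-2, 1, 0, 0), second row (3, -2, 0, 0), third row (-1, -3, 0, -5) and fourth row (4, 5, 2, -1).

10

The matrix is block lower-triangular with a 2×2 block and a 2×2 block on the diagonal, so its determinant equals the product of the determinants of the diagonal blocks.
det of the 2×2 block = 1
det of the 2×2 block = 10
det = (1)·(10) = 10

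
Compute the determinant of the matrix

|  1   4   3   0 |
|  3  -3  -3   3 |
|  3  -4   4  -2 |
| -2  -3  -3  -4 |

The determinant is 429.

Expand along row 1 (it has 1 zero):
  + (1) · M_11   where M_11 = det([-3 -3 3; -4 4 -2; -3 -3 -4]) = 168
  − (4) · M_12   where M_12 = det([3 -3 3; 3 4 -2; -2 -3 -4]) = -117
  + (3) · M_13   where M_13 = det([3 -3 3; 3 -4 -2; -2 -3 -4]) = -69
det = (+1)·(1)·(168) + (-1)·(4)·(-117) + (+1)·(3)·(-69) = 429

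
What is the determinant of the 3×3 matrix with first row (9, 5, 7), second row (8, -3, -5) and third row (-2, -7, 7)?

-1168

Expand along column 1:
  + 9 · |-3 -5; -7 7| = 9·(-21 − 35) = -504
  − 8 · |5 7; -7 7| = −8·(35 − (-49)) = -672
  + (-2) · |5 7; -3 -5| = (-2)·(-25 − (-21)) = 8
Sum: (-504) + (-672) + (8) = -1168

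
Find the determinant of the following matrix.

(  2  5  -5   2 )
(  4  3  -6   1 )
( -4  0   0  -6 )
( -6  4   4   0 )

Expand along row 3 (it has 2 zeros):
  + (-4) · M_31   where M_31 = det([5 -5 2; 3 -6 1; 4 4 0]) = 32
  − (-6) · M_34   where M_34 = det([2 5 -5; 4 3 -6; -6 4 4]) = 2
det = (+1)·(-4)·(32) + (-1)·(-6)·(2) = -116

-116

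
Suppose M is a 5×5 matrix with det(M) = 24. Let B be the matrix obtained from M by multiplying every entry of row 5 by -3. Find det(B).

Scaling one row by -3 multiplies the determinant by -3.
det(B) = (-3)·(24) = -72

|B| = -72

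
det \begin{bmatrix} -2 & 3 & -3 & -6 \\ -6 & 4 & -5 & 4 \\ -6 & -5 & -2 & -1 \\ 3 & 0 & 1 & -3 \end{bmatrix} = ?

The determinant is -283.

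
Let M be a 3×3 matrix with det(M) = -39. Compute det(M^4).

det(M^4) = (det M)^4 = (-39)^4 = 2313441

2313441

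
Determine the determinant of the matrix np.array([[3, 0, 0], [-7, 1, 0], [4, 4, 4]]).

12

The matrix is lower triangular, so the determinant is the product of the diagonal entries:
det = (3) · (1) · (4) = 12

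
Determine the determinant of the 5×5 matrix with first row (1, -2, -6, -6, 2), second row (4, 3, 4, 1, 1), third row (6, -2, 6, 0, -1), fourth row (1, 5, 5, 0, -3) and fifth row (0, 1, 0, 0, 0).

The determinant is 173.

Expand along row 5 (it has 4 zeros):
  − (1) · M_52   where M_52 = det([1 -6 -6 2; 4 4 1 1; 6 6 0 -1; 1 5 0 -3]) = -173
det = (-1)·(1)·(-173) = 173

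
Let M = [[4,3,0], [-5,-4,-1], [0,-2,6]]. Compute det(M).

Expand along column 1:
  + 4 · |-4 -1; -2 6| = 4·(-24 − 2) = -104
  − (-5) · |3 0; -2 6| = −(-5)·(18 − 0) = 90
Sum: (-104) + (90) = -14

-14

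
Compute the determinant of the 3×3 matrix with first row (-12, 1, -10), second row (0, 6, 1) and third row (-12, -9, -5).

Expand along row 2:
  + 6 · |-12 -10; -12 -5| = 6·(60 − 120) = -360
  − 1 · |-12 1; -12 -9| = −1·(108 − (-12)) = -120
Sum: (-360) + (-120) = -480

-480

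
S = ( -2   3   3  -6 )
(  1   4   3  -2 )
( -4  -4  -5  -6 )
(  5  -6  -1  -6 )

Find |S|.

Expand along row 1:
  + (-2) · M_11   where M_11 = det([4 3 -2; -4 -5 -6; -6 -1 -6]) = 184
  − (3) · M_12   where M_12 = det([1 3 -2; -4 -5 -6; 5 -1 -6]) = -196
  + (3) · M_13   where M_13 = det([1 4 -2; -4 -4 -6; 5 -6 -6]) = -316
  − (-6) · M_14   where M_14 = det([1 4 3; -4 -4 -5; 5 -6 -1]) = -10
det = (+1)·(-2)·(184) + (-1)·(3)·(-196) + (+1)·(3)·(-316) + (-1)·(-6)·(-10) = -788

|S| = -788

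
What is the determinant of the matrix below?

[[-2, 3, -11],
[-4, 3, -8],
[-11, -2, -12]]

-227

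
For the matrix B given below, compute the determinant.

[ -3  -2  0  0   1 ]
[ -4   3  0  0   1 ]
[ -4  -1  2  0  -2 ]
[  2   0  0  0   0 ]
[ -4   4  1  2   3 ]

Expand along row 4 (it has 4 zeros):
  − (2) · M_41   where M_41 = det([-2 0 0 1; 3 0 0 1; -1 2 0 -2; 4 1 2 3]) = -20
det = (-1)·(2)·(-20) = 40

40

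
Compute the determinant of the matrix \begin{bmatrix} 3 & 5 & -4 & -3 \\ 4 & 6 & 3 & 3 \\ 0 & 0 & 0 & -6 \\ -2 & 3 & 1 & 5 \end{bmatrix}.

-930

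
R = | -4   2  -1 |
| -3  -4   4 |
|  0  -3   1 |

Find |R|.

Expand along row 3:
  − (-3) · |-4 -1; -3 4| = −(-3)·(-16 − 3) = -57
  + 1 · |-4 2; -3 -4| = 1·(16 − (-6)) = 22
Sum: (-57) + (22) = -35

|R| = -35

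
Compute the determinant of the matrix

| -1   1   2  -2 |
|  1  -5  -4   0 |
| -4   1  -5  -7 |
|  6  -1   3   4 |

358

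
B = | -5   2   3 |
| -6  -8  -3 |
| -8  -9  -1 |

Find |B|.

Expand along row 1:
  + (-5) · |-8 -3; -9 -1| = (-5)·(8 − 27) = 95
  − 2 · |-6 -3; -8 -1| = −2·(6 − 24) = 36
  + 3 · |-6 -8; -8 -9| = 3·(54 − 64) = -30
Sum: (95) + (36) + (-30) = 101

101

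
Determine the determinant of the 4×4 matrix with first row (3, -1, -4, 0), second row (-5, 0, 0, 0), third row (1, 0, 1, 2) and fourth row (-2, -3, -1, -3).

125

Expand along row 2 (it has 3 zeros):
  − (-5) · M_21   where M_21 = det([-1 -4 0; 0 1 2; -3 -1 -3]) = 25
det = (-1)·(-5)·(25) = 125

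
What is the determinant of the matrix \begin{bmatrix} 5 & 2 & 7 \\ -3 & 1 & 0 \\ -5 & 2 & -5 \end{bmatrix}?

Expand along row 2:
  − (-3) · |2 7; 2 -5| = −(-3)·(-10 − 14) = -72
  + 1 · |5 7; -5 -5| = 1·(-25 − (-35)) = 10
Sum: (-72) + (10) = -62

-62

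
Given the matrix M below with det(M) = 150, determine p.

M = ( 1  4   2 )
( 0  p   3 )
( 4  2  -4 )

Expanding along the row containing p, det(M) is linear in p: det(M) = (-12)·p + (42).
Set (-12)·p + (42) = 150  ⇒  (-12)·p = 108  ⇒  p = -9.

-9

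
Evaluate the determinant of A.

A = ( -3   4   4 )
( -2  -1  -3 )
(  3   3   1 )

-64

Expand along column 1:
  + (-3) · |-1 -3; 3 1| = (-3)·(-1 − (-9)) = -24
  − (-2) · |4 4; 3 1| = −(-2)·(4 − 12) = -16
  + 3 · |4 4; -1 -3| = 3·(-12 − (-4)) = -24
Sum: (-24) + (-16) + (-24) = -64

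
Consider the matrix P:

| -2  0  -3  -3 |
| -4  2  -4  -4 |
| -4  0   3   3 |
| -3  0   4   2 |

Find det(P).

Expand along column 2 (it has 3 zeros):
  + (2) · M_22   where M_22 = det([-2 -3 -3; -4 3 3; -3 4 2]) = 36
det = (+1)·(2)·(36) = 72

72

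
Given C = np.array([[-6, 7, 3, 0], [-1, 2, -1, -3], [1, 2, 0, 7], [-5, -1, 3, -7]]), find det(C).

-106

Expand along row 1 (it has 1 zero):
  + (-6) · M_11   where M_11 = det([2 -1 -3; 2 0 7; -1 3 -7]) = -67
  − (7) · M_12   where M_12 = det([-1 -1 -3; 1 0 7; -5 3 -7]) = 40
  + (3) · M_13   where M_13 = det([-1 2 -3; 1 2 7; -5 -1 -7]) = -76
det = (+1)·(-6)·(-67) + (-1)·(7)·(40) + (+1)·(3)·(-76) = -106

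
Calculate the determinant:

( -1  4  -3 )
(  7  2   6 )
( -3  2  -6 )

60

Expand along row 1:
  + (-1) · |2 6; 2 -6| = (-1)·(-12 − 12) = 24
  − 4 · |7 6; -3 -6| = −4·(-42 − (-18)) = 96
  + (-3) · |7 2; -3 2| = (-3)·(14 − (-6)) = -60
Sum: (24) + (96) + (-60) = 60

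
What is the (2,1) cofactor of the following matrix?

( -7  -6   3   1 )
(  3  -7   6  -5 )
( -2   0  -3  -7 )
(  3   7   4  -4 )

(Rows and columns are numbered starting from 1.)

The cofactor is 366.

Delete row 2 and column 1; the remaining 3×3 submatrix is [-6 3 1; 0 -3 -7; 7 4 -4].
Its determinant is -366.
The cofactor carries sign (−1)^(2+1) = −1, so C_{2,1} = −(-366) = 366.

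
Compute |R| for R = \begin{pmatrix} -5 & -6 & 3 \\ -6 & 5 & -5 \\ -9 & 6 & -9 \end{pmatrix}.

det(R) = 156

Expand along row 1:
  + (-5) · |5 -5; 6 -9| = (-5)·(-45 − (-30)) = 75
  − (-6) · |-6 -5; -9 -9| = −(-6)·(54 − 45) = 54
  + 3 · |-6 5; -9 6| = 3·(-36 − (-45)) = 27
Sum: (75) + (54) + (27) = 156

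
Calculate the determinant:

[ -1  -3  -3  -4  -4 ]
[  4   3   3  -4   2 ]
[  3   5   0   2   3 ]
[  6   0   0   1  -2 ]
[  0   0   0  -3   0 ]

Expand along row 5 (it has 4 zeros):
  − (-3) · M_54   where M_54 = det([-1 -3 -3 -4; 4 3 3 2; 3 5 0 3; 6 0 0 -2]) = -90
det = (-1)·(-3)·(-90) = -270

-270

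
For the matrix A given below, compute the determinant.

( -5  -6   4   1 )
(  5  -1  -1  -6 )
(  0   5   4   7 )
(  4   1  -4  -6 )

Expand along row 3 (it has 1 zero):
  − (5) · M_32   where M_32 = det([-5 4 1; 5 -1 -6; 4 -4 -6]) = 98
  + (4) · M_33   where M_33 = det([-5 -6 1; 5 -1 -6; 4 1 -6]) = -87
  − (7) · M_34   where M_34 = det([-5 -6 4; 5 -1 -1; 4 1 -4]) = -85
det = (-1)·(5)·(98) + (+1)·(4)·(-87) + (-1)·(7)·(-85) = -243

|A| = -243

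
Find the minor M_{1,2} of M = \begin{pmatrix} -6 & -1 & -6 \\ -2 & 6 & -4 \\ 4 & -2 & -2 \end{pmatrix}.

Delete row 1 and column 2; the remaining 2×2 submatrix is [-2 -4; 4 -2].
Its determinant is (-2)·(-2) − (-4)·4 = 20.

The minor is 20.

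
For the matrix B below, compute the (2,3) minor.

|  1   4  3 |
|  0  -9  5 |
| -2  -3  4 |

5

Delete row 2 and column 3; the remaining 2×2 submatrix is [1 4; -2 -3].
Its determinant is 1·(-3) − 4·(-2) = 5.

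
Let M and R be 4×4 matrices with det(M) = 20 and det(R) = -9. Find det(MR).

det(MR) = -180

det(MR) = det(M)·det(R) = (20)·(-9) = -180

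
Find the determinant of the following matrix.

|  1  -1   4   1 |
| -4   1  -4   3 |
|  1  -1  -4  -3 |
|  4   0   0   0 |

128

Expand along row 4 (it has 3 zeros):
  − (4) · M_41   where M_41 = det([-1 4 1; 1 -4 3; -1 -4 -3]) = -32
det = (-1)·(4)·(-32) = 128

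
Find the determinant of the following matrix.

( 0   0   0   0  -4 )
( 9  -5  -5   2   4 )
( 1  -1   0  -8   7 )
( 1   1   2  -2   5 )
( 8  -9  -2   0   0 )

Expand along row 1 (it has 4 zeros):
  + (-4) · M_15   where M_15 = det([9 -5 -5 2; 1 -1 0 -8; 1 1 2 -2; 8 -9 -2 0]) = -1082
det = (+1)·(-4)·(-1082) = 4328

The determinant is 4328.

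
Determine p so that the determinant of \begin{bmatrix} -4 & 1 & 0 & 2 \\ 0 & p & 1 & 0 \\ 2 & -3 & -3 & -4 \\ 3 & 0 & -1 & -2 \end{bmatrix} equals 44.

Expanding along the row containing p, det(B) is linear in p: det(B) = (6)·p + (14).
Set (6)·p + (14) = 44  ⇒  (6)·p = 30  ⇒  p = 5.

5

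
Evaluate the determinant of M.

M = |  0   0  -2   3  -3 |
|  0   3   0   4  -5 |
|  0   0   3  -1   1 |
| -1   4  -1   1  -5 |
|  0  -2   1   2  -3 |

Expand along column 1 (it has 4 zeros):
  − (-1) · M_41   where M_41 = det([0 -2 3 -3; 3 0 4 -5; 0 3 -1 1; -2 1 2 -3]) = -35
det = (-1)·(-1)·(-35) = -35

-35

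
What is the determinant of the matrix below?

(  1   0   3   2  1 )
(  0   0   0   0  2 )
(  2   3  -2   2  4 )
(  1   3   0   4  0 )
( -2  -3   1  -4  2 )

Expand along row 2 (it has 4 zeros):
  − (2) · M_25   where M_25 = det([1 0 3 2; 2 3 -2 2; 1 3 0 4; -2 -3 1 -4]) = -18
det = (-1)·(2)·(-18) = 36

36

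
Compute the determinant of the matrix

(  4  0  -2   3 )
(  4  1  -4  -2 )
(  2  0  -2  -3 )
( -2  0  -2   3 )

The determinant is -72.

Expand along column 2 (it has 3 zeros):
  + (1) · M_22   where M_22 = det([4 -2 3; 2 -2 -3; -2 -2 3]) = -72
det = (+1)·(1)·(-72) = -72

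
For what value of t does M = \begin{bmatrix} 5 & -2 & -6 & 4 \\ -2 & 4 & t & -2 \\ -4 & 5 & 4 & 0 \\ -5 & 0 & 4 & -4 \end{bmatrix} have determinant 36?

Expanding along the row containing t, det(M) is linear in t: det(M) = (-32)·t + (196).
Set (-32)·t + (196) = 36  ⇒  (-32)·t = -160  ⇒  t = 5.

t = 5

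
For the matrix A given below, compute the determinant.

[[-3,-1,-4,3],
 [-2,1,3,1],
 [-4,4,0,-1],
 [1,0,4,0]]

Expand along row 4 (it has 2 zeros):
  − (1) · M_41   where M_41 = det([-1 -4 3; 1 3 1; 4 0 -1]) = -53
  − (4) · M_43   where M_43 = det([-3 -1 3; -2 1 1; -4 4 -1]) = 9
det = (-1)·(1)·(-53) + (-1)·(4)·(9) = 17

|A| = 17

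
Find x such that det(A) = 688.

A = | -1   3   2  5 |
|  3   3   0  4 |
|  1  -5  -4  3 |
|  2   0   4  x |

Expanding along the row containing x, det(A) is linear in x: det(A) = (12)·x + (676).
Set (12)·x + (676) = 688  ⇒  (12)·x = 12  ⇒  x = 1.

x = 1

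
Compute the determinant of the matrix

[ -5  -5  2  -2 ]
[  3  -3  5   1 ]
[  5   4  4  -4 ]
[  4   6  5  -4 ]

Expand along row 1:
  + (-5) · M_11   where M_11 = det([-3 5 1; 4 4 -4; 6 5 -4]) = -56
  − (-5) · M_12   where M_12 = det([3 5 1; 5 4 -4; 4 5 -4]) = 41
  + (2) · M_13   where M_13 = det([3 -3 1; 5 4 -4; 4 6 -4]) = 26
  − (-2) · M_14   where M_14 = det([3 -3 5; 5 4 4; 4 6 5]) = 85
det = (+1)·(-5)·(-56) + (-1)·(-5)·(41) + (+1)·(2)·(26) + (-1)·(-2)·(85) = 707

707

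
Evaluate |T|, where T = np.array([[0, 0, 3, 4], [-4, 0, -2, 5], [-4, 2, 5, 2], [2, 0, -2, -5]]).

-36

Expand along column 2 (it has 3 zeros):
  − (2) · M_32   where M_32 = det([0 3 4; -4 -2 5; 2 -2 -5]) = 18
det = (-1)·(2)·(18) = -36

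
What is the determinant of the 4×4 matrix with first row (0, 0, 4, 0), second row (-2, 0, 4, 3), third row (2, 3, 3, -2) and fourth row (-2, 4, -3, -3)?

176

Expand along row 1 (it has 3 zeros):
  + (4) · M_13   where M_13 = det([-2 0 3; 2 3 -2; -2 4 -3]) = 44
det = (+1)·(4)·(44) = 176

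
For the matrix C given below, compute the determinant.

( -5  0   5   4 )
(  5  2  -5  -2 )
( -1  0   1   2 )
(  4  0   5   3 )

108

Expand along column 2 (it has 3 zeros):
  + (2) · M_22   where M_22 = det([-5 5 4; -1 1 2; 4 5 3]) = 54
det = (+1)·(2)·(54) = 108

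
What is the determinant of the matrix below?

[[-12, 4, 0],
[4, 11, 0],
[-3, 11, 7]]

Expand along column 3:
  + 7 · |-12 4; 4 11| = 7·(-132 − 16) = -1036

The determinant is -1036.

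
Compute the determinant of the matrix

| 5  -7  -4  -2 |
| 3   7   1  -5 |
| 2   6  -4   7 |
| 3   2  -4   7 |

Expand along row 1:
  + (5) · M_11   where M_11 = det([7 1 -5; 6 -4 7; 2 -4 7]) = 52
  − (-7) · M_12   where M_12 = det([3 1 -5; 2 -4 7; 3 -4 7]) = -13
  + (-4) · M_13   where M_13 = det([3 7 -5; 2 6 7; 3 2 7]) = 203
  − (-2) · M_14   where M_14 = det([3 7 1; 2 6 -4; 3 2 -4]) = -90
det = (+1)·(5)·(52) + (-1)·(-7)·(-13) + (+1)·(-4)·(203) + (-1)·(-2)·(-90) = -823

The determinant is -823.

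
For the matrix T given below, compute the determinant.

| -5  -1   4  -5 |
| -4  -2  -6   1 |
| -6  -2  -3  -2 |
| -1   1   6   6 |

The determinant is -104.

Expand along row 1:
  + (-5) · M_11   where M_11 = det([-2 -6 1; -2 -3 -2; 1 6 6]) = -57
  − (-1) · M_12   where M_12 = det([-4 -6 1; -6 -3 -2; -1 6 6]) = -243
  + (4) · M_13   where M_13 = det([-4 -2 1; -6 -2 -2; -1 1 6]) = -44
  − (-5) · M_14   where M_14 = det([-4 -2 -6; -6 -2 -3; -1 1 6]) = 6
det = (+1)·(-5)·(-57) + (-1)·(-1)·(-243) + (+1)·(4)·(-44) + (-1)·(-5)·(6) = -104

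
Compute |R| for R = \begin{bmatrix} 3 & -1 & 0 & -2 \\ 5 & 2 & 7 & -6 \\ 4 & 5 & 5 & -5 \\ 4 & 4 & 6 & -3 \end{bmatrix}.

Expand along row 1 (it has 1 zero):
  + (3) · M_11   where M_11 = det([2 7 -6; 5 5 -5; 4 6 -3]) = -65
  − (-1) · M_12   where M_12 = det([5 7 -6; 4 5 -5; 4 6 -3]) = -5
  − (-2) · M_14   where M_14 = det([5 2 7; 4 5 5; 4 4 6]) = 14
det = (+1)·(3)·(-65) + (-1)·(-1)·(-5) + (-1)·(-2)·(14) = -172

|R| = -172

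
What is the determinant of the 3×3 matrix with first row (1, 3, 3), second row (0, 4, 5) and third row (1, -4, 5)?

The determinant is 43.

Expand along row 2:
  + 4 · |1 3; 1 5| = 4·(5 − 3) = 8
  − 5 · |1 3; 1 -4| = −5·(-4 − 3) = 35
Sum: (8) + (35) = 43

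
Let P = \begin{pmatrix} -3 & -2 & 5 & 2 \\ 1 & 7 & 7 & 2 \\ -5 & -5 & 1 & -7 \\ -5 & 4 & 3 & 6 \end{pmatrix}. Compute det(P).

Expand along row 1:
  + (-3) · M_11   where M_11 = det([7 7 2; -5 1 -7; 4 3 6]) = 165
  − (-2) · M_12   where M_12 = det([1 7 2; -5 1 -7; -5 3 6]) = 462
  + (5) · M_13   where M_13 = det([1 7 2; -5 -5 -7; -5 4 6]) = 363
  − (2) · M_14   where M_14 = det([1 7 7; -5 -5 1; -5 4 3]) = -264
det = (+1)·(-3)·(165) + (-1)·(-2)·(462) + (+1)·(5)·(363) + (-1)·(2)·(-264) = 2772

The determinant is 2772.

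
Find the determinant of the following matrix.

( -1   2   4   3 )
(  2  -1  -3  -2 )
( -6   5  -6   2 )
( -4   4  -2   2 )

-30

Expand along row 1:
  + (-1) · M_11   where M_11 = det([-1 -3 -2; 5 -6 2; 4 -2 2]) = -14
  − (2) · M_12   where M_12 = det([2 -3 -2; -6 -6 2; -4 -2 2]) = -4
  + (4) · M_13   where M_13 = det([2 -1 -2; -6 5 2; -4 4 2]) = 8
  − (3) · M_14   where M_14 = det([2 -1 -3; -6 5 -6; -4 4 -2]) = 28
det = (+1)·(-1)·(-14) + (-1)·(2)·(-4) + (+1)·(4)·(8) + (-1)·(3)·(28) = -30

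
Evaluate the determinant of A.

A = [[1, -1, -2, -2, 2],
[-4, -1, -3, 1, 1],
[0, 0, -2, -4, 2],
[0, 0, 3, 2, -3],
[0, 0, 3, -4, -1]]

|A| = -80

A is block upper-triangular with a 2×2 block and a 3×3 block on the diagonal, so its determinant equals the product of the determinants of the diagonal blocks.
det of the 2×2 block = -5
det of the 3×3 block = 16
det = (-5)·(16) = -80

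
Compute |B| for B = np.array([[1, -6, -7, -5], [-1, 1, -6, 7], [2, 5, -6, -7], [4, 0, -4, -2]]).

3114

Expand along row 4 (it has 1 zero):
  − (4) · M_41   where M_41 = det([-6 -7 -5; 1 -6 7; 5 -6 -7]) = -918
  − (-4) · M_43   where M_43 = det([1 -6 -5; -1 1 7; 2 5 -7]) = -49
  + (-2) · M_44   where M_44 = det([1 -6 -7; -1 1 -6; 2 5 -6]) = 181
det = (-1)·(4)·(-918) + (-1)·(-4)·(-49) + (+1)·(-2)·(181) = 3114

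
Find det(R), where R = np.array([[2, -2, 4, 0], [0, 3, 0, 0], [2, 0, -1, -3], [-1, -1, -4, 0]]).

|R| = -36

Expand along row 2 (it has 3 zeros):
  + (3) · M_22   where M_22 = det([2 4 0; 2 -1 -3; -1 -4 0]) = -12
det = (+1)·(3)·(-12) = -36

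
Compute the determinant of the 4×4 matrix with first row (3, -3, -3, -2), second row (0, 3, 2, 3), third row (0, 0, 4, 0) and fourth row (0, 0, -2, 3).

The matrix is block upper-triangular with a 2×2 block and a 2×2 block on the diagonal, so its determinant equals the product of the determinants of the diagonal blocks.
det of the 2×2 block = 9
det of the 2×2 block = 12
det = (9)·(12) = 108

The determinant is 108.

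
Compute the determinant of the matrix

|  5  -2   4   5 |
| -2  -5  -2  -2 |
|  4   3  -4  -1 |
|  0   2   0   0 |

Expand along row 4 (it has 3 zeros):
  + (2) · M_42   where M_42 = det([5 4 5; -2 -2 -2; 4 -4 -1]) = 10
det = (+1)·(2)·(10) = 20

20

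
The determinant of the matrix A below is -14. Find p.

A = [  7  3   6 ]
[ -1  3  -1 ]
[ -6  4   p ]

p = -6

Expanding along the row containing p, det(A) is linear in p: det(A) = (24)·p + (130).
Set (24)·p + (130) = -14  ⇒  (24)·p = -144  ⇒  p = -6.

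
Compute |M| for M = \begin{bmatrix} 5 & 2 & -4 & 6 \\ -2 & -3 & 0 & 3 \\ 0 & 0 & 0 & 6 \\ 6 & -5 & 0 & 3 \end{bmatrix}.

Expand along row 3 (it has 3 zeros):
  − (6) · M_34   where M_34 = det([5 2 -4; -2 -3 0; 6 -5 0]) = -112
det = (-1)·(6)·(-112) = 672

|M| = 672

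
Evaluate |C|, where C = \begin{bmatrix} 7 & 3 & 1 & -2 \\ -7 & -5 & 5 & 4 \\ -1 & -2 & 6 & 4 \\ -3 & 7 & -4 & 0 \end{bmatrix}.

det(C) = 490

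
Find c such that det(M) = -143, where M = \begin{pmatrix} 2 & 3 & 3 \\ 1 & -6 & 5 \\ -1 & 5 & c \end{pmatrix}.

Expanding along the column containing c, det(M) is linear in c: det(M) = (-15)·c + (-68).
Set (-15)·c + (-68) = -143  ⇒  (-15)·c = -75  ⇒  c = 5.

c = 5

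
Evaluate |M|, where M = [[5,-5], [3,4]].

det(M) = 5·4 − (-5)·3 = 20 − (-15) = 35

The determinant is 35.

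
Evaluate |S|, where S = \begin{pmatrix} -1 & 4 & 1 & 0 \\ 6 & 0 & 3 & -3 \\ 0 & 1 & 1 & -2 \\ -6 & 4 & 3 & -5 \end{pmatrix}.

Expand along row 1 (it has 1 zero):
  + (-1) · M_11   where M_11 = det([0 3 -3; 1 1 -2; 4 3 -5]) = -6
  − (4) · M_12   where M_12 = det([6 3 -3; 0 1 -2; -6 3 -5]) = 24
  + (1) · M_13   where M_13 = det([6 0 -3; 0 1 -2; -6 4 -5]) = 0
det = (+1)·(-1)·(-6) + (-1)·(4)·(24) + (+1)·(1)·(0) = -90

The determinant is -90.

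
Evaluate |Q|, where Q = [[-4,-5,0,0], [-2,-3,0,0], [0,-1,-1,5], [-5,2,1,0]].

-10

Q is block lower-triangular with a 2×2 block and a 2×2 block on the diagonal, so its determinant equals the product of the determinants of the diagonal blocks.
det of the 2×2 block = 2
det of the 2×2 block = -5
det = (2)·(-5) = -10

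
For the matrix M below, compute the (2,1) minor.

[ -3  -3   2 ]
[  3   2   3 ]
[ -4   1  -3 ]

7

Delete row 2 and column 1; the remaining 2×2 submatrix is [-3 2; 1 -3].
Its determinant is (-3)·(-3) − 2·1 = 7.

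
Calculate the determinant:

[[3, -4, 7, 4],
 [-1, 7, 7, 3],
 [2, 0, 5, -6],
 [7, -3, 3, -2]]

Expand along row 3 (it has 1 zero):
  + (2) · M_31   where M_31 = det([-4 7 4; 7 7 3; -3 3 -2]) = 295
  + (5) · M_33   where M_33 = det([3 -4 4; -1 7 3; 7 -3 -2]) = -275
  − (-6) · M_34   where M_34 = det([3 -4 7; -1 7 7; 7 -3 3]) = -404
det = (+1)·(2)·(295) + (+1)·(5)·(-275) + (-1)·(-6)·(-404) = -3209

-3209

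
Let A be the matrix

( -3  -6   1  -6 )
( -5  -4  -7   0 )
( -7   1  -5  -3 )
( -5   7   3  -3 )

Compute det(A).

-1020

Expand along row 2 (it has 1 zero):
  − (-5) · M_21   where M_21 = det([-6 1 -6; 1 -5 -3; 7 3 -3]) = -390
  + (-4) · M_22   where M_22 = det([-3 1 -6; -7 -5 -3; -5 3 -3]) = 198
  − (-7) · M_23   where M_23 = det([-3 -6 -6; -7 1 -3; -5 7 -3]) = 246
det = (-1)·(-5)·(-390) + (+1)·(-4)·(198) + (-1)·(-7)·(246) = -1020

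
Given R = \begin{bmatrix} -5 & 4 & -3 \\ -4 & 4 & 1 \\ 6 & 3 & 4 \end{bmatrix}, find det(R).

The determinant is 131.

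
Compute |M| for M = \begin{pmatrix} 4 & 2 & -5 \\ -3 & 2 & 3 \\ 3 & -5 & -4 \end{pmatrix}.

Expand along row 1:
  + 4 · |2 3; -5 -4| = 4·(-8 − (-15)) = 28
  − 2 · |-3 3; 3 -4| = −2·(12 − 9) = -6
  + (-5) · |-3 2; 3 -5| = (-5)·(15 − 6) = -45
Sum: (28) + (-6) + (-45) = -23

-23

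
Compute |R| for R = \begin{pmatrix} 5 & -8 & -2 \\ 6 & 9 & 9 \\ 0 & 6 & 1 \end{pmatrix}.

Expand along row 3:
  − 6 · |5 -2; 6 9| = −6·(45 − (-12)) = -342
  + 1 · |5 -8; 6 9| = 1·(45 − (-48)) = 93
Sum: (-342) + (93) = -249

|R| = -249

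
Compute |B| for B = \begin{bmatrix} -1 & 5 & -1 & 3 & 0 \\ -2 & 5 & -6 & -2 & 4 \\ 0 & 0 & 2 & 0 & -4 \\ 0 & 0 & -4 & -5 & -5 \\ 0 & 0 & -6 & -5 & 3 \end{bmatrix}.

|B| = -200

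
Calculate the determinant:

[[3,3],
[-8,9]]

det = 3·9 − 3·(-8) = 27 − (-24) = 51

51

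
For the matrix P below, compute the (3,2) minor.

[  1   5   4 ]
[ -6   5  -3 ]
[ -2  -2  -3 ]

21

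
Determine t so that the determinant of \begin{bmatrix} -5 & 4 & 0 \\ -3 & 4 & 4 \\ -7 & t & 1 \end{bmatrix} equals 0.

t = 6

Expanding along the row containing t, det(M) is linear in t: det(M) = (20)·t + (-120).
Set (20)·t + (-120) = 0  ⇒  (20)·t = 120  ⇒  t = 6.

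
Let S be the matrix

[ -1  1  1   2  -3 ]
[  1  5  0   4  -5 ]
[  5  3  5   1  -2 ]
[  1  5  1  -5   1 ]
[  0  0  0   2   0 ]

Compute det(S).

Expand along row 5 (it has 4 zeros):
  − (2) · M_54   where M_54 = det([-1 1 1 -3; 1 5 0 -5; 5 3 5 -2; 1 5 1 1]) = -350
det = (-1)·(2)·(-350) = 700

700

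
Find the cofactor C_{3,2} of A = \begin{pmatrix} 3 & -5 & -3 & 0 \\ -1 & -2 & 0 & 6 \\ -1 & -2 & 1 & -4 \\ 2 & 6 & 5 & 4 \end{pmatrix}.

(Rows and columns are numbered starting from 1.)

138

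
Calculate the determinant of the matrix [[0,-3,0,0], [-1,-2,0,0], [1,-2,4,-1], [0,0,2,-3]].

30

The matrix is block lower-triangular with a 2×2 block and a 2×2 block on the diagonal, so its determinant equals the product of the determinants of the diagonal blocks.
det of the 2×2 block = -3
det of the 2×2 block = -10
det = (-3)·(-10) = 30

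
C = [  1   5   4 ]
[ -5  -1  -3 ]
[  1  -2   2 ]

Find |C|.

Expand along column 1:
  + 1 · |-1 -3; -2 2| = 1·(-2 − 6) = -8
  − (-5) · |5 4; -2 2| = −(-5)·(10 − (-8)) = 90
  + 1 · |5 4; -1 -3| = 1·(-15 − (-4)) = -11
Sum: (-8) + (90) + (-11) = 71

71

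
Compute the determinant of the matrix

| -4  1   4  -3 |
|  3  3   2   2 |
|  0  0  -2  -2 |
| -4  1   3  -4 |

Expand along row 3 (it has 2 zeros):
  + (-2) · M_33   where M_33 = det([-4 1 -3; 3 3 2; -4 1 -4]) = 15
  − (-2) · M_34   where M_34 = det([-4 1 4; 3 3 2; -4 1 3]) = 15
det = (+1)·(-2)·(15) + (-1)·(-2)·(15) = 0

0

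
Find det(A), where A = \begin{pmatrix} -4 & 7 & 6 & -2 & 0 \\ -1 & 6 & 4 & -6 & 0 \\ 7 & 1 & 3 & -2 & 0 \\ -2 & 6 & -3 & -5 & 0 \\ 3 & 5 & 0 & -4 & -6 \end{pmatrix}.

Expand along column 5 (it has 4 zeros):
  + (-6) · M_55   where M_55 = det([-4 7 6 -2; -1 6 4 -6; 7 1 3 -2; -2 6 -3 -5]) = -1405
det = (+1)·(-6)·(-1405) = 8430

8430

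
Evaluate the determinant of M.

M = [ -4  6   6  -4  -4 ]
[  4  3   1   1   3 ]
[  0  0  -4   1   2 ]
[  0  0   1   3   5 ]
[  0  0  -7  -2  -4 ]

|M| = -540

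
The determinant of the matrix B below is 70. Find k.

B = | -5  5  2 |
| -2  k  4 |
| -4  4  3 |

-8

Expanding along the column containing k, det(B) is linear in k: det(B) = (-7)·k + (14).
Set (-7)·k + (14) = 70  ⇒  (-7)·k = 56  ⇒  k = -8.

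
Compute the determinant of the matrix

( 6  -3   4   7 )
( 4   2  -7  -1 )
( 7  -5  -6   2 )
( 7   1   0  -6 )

Expand along row 4 (it has 1 zero):
  − (7) · M_41   where M_41 = det([-3 4 7; 2 -7 -1; -5 -6 2]) = -265
  + (1) · M_42   where M_42 = det([6 4 7; 4 -7 -1; 7 -6 2]) = -5
  + (-6) · M_44   where M_44 = det([6 -3 4; 4 2 -7; 7 -5 -6]) = -343
det = (-1)·(7)·(-265) + (+1)·(1)·(-5) + (+1)·(-6)·(-343) = 3908

3908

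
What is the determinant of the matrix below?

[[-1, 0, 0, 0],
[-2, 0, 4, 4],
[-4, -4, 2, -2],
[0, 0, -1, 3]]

The determinant is -64.

Expand along row 1 (it has 3 zeros):
  + (-1) · M_11   where M_11 = det([0 4 4; -4 2 -2; 0 -1 3]) = 64
det = (+1)·(-1)·(64) = -64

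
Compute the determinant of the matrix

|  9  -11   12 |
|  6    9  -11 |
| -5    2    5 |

Expand along row 1:
  + 9 · |9 -11; 2 5| = 9·(45 − (-22)) = 603
  − (-11) · |6 -11; -5 5| = −(-11)·(30 − 55) = -275
  + 12 · |6 9; -5 2| = 12·(12 − (-45)) = 684
Sum: (603) + (-275) + (684) = 1012

1012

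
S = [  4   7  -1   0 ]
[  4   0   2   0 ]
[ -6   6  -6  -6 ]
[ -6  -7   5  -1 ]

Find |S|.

Expand along row 2 (it has 2 zeros):
  − (4) · M_21   where M_21 = det([7 -1 0; 6 -6 -6; -7 5 -1]) = 204
  − (2) · M_23   where M_23 = det([4 7 0; -6 6 -6; -6 -7 -1]) = 18
det = (-1)·(4)·(204) + (-1)·(2)·(18) = -852

-852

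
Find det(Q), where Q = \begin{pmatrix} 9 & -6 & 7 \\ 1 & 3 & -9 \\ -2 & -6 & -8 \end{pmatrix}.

-858

Expand along column 1:
  + 9 · |3 -9; -6 -8| = 9·(-24 − 54) = -702
  − 1 · |-6 7; -6 -8| = −1·(48 − (-42)) = -90
  + (-2) · |-6 7; 3 -9| = (-2)·(54 − 21) = -66
Sum: (-702) + (-90) + (-66) = -858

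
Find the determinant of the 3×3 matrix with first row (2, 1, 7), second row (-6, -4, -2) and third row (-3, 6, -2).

The determinant is -302.

Expand along row 1:
  + 2 · |-4 -2; 6 -2| = 2·(8 − (-12)) = 40
  − 1 · |-6 -2; -3 -2| = −1·(12 − 6) = -6
  + 7 · |-6 -4; -3 6| = 7·(-36 − 12) = -336
Sum: (40) + (-6) + (-336) = -302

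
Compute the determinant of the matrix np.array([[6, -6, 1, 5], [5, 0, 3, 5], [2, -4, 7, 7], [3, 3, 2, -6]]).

The determinant is -1960.

Expand along row 2 (it has 1 zero):
  − (5) · M_21   where M_21 = det([-6 1 5; -4 7 7; 3 2 -6]) = 188
  − (3) · M_23   where M_23 = det([6 -6 5; 2 -4 7; 3 3 -6]) = -90
  + (5) · M_24   where M_24 = det([6 -6 1; 2 -4 7; 3 3 2]) = -258
det = (-1)·(5)·(188) + (-1)·(3)·(-90) + (+1)·(5)·(-258) = -1960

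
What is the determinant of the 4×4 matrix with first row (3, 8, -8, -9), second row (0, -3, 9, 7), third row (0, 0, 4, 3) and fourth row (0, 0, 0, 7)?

The matrix is upper triangular, so the determinant is the product of the diagonal entries:
det = (3) · (-3) · (4) · (7) = -252

-252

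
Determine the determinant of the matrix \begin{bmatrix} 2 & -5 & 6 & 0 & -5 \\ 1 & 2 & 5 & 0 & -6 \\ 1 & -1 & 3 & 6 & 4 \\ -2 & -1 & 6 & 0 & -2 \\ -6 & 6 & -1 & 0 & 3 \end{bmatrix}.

The determinant is 1818.

Expand along column 4 (it has 4 zeros):
  − (6) · M_34   where M_34 = det([2 -5 6 -5; 1 2 5 -6; -2 -1 6 -2; -6 6 -1 3]) = -303
det = (-1)·(6)·(-303) = 1818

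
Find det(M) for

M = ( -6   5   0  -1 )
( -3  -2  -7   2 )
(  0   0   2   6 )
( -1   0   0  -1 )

-280

Expand along row 3 (it has 2 zeros):
  + (2) · M_33   where M_33 = det([-6 5 -1; -3 -2 2; -1 0 -1]) = -35
  − (6) · M_34   where M_34 = det([-6 5 0; -3 -2 -7; -1 0 0]) = 35
det = (+1)·(2)·(-35) + (-1)·(6)·(35) = -280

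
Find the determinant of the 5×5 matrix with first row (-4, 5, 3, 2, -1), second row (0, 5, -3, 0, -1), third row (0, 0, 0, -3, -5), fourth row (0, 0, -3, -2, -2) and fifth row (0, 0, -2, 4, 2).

The matrix is block upper-triangular with a 2×2 block and a 3×3 block on the diagonal, so its determinant equals the product of the determinants of the diagonal blocks.
det of the 2×2 block = -20
det of the 3×3 block = 50
det = (-20)·(50) = -1000

-1000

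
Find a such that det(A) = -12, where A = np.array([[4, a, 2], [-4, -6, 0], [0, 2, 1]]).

Expanding along the column containing a, det(A) is linear in a: det(A) = (4)·a + (-40).
Set (4)·a + (-40) = -12  ⇒  (4)·a = 28  ⇒  a = 7.

7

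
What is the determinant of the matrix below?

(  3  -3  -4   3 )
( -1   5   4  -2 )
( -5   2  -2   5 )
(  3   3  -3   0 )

453

Expand along row 4 (it has 1 zero):
  − (3) · M_41   where M_41 = det([-3 -4 3; 5 4 -2; 2 -2 5]) = 14
  + (3) · M_42   where M_42 = det([3 -4 3; -1 4 -2; -5 -2 5]) = 54
  − (-3) · M_43   where M_43 = det([3 -3 3; -1 5 -2; -5 2 5]) = 111
det = (-1)·(3)·(14) + (+1)·(3)·(54) + (-1)·(-3)·(111) = 453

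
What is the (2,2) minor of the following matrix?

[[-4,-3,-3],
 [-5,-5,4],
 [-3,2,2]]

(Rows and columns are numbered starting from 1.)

-17

Delete row 2 and column 2; the remaining 2×2 submatrix is [-4 -3; -3 2].
Its determinant is (-4)·2 − (-3)·(-3) = -17.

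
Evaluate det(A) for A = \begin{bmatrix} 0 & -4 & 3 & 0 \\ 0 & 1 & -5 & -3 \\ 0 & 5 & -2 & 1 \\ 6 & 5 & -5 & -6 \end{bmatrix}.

Expand along column 1 (it has 3 zeros):
  − (6) · M_41   where M_41 = det([-4 3 0; 1 -5 -3; 5 -2 1]) = -4
det = (-1)·(6)·(-4) = 24

24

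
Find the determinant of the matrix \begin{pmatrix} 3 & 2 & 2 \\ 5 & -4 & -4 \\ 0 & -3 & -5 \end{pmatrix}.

Expand along row 3:
  − (-3) · |3 2; 5 -4| = −(-3)·(-12 − 10) = -66
  + (-5) · |3 2; 5 -4| = (-5)·(-12 − 10) = 110
Sum: (-66) + (110) = 44

44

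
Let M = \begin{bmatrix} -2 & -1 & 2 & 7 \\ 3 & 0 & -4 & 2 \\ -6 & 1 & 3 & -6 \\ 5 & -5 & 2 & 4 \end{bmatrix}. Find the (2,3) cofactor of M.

-233

Delete row 2 and column 3; the remaining 3×3 submatrix is [-2 -1 7; -6 1 -6; 5 -5 4].
Its determinant is 233.
The cofactor carries sign (−1)^(2+3) = −1, so C_{2,3} = −(233) = -233.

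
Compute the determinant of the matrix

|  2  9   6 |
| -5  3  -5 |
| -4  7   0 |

Expand along row 3:
  + (-4) · |9 6; 3 -5| = (-4)·(-45 − 18) = 252
  − 7 · |2 6; -5 -5| = −7·(-10 − (-30)) = -140
Sum: (252) + (-140) = 112

112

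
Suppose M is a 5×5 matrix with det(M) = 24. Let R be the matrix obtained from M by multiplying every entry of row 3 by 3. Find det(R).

72

Scaling one row by 3 multiplies the determinant by 3.
det(R) = (3)·(24) = 72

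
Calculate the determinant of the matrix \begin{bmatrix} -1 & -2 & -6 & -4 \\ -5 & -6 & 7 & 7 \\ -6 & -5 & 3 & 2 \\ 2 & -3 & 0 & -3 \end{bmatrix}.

Expand along row 4 (it has 1 zero):
  − (2) · M_41   where M_41 = det([-2 -6 -4; -6 7 7; -5 3 2]) = 84
  + (-3) · M_42   where M_42 = det([-1 -6 -4; -5 7 7; -6 3 2]) = 91
  + (-3) · M_44   where M_44 = det([-1 -2 -6; -5 -6 7; -6 -5 3]) = 103
det = (-1)·(2)·(84) + (+1)·(-3)·(91) + (+1)·(-3)·(103) = -750

The determinant is -750.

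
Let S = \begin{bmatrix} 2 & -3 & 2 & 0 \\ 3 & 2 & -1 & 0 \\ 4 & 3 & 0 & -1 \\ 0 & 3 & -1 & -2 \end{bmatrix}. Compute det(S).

The determinant is -29.

Expand along column 4 (it has 2 zeros):
  − (-1) · M_34   where M_34 = det([2 -3 2; 3 2 -1; 0 3 -1]) = 11
  + (-2) · M_44   where M_44 = det([2 -3 2; 3 2 -1; 4 3 0]) = 20
det = (-1)·(-1)·(11) + (+1)·(-2)·(20) = -29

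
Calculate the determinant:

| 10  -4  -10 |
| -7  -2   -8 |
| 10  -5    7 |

-966

Expand along column 1:
  + 10 · |-2 -8; -5 7| = 10·(-14 − 40) = -540
  − (-7) · |-4 -10; -5 7| = −(-7)·(-28 − 50) = -546
  + 10 · |-4 -10; -2 -8| = 10·(32 − 20) = 120
Sum: (-540) + (-546) + (120) = -966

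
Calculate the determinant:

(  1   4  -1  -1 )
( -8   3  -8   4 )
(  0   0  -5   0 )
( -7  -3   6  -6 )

1775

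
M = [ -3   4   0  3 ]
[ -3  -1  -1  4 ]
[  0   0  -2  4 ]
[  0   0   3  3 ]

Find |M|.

M is block upper-triangular with a 2×2 block and a 2×2 block on the diagonal, so its determinant equals the product of the determinants of the diagonal blocks.
det of the 2×2 block = 15
det of the 2×2 block = -18
det = (15)·(-18) = -270

|M| = -270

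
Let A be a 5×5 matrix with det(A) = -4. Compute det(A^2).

det(A^2) = (det A)^2 = (-4)^2 = 16

The determinant is 16.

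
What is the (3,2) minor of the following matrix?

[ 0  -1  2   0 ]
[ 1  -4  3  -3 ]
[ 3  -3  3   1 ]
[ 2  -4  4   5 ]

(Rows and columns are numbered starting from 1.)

Delete row 3 and column 2; the remaining 3×3 submatrix is [0 2 0; 1 3 -3; 2 4 5].
Its determinant is -22.

-22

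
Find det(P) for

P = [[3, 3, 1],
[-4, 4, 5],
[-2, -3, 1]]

Expand along column 1:
  + 3 · |4 5; -3 1| = 3·(4 − (-15)) = 57
  − (-4) · |3 1; -3 1| = −(-4)·(3 − (-3)) = 24
  + (-2) · |3 1; 4 5| = (-2)·(15 − 4) = -22
Sum: (57) + (24) + (-22) = 59

det(P) = 59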